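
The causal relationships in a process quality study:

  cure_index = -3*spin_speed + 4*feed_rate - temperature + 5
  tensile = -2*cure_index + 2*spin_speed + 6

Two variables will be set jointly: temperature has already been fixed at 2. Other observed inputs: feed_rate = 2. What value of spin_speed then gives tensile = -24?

spin_speed = -1

With temperature held at 2:
Substituting into the cure_index equation gives cure_index = -3*spin_speed + 11.
So tensile = 8*spin_speed - 16.
Solve 8*spin_speed - 16 = -24: spin_speed = (-24 + 16) / 8 = -1.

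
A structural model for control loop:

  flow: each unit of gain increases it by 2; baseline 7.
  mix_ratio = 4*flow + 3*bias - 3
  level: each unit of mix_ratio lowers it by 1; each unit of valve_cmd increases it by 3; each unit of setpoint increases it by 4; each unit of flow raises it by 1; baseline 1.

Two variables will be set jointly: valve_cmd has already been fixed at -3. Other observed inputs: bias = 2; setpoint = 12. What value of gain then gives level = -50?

With valve_cmd held at -3:
Substituting into the mix_ratio equation gives mix_ratio = 8*gain + 31.
level becomes -6*gain + 16.
Solve -6*gain + 16 = -50: gain = (-50 - 16) / -6 = 11.

gain = 11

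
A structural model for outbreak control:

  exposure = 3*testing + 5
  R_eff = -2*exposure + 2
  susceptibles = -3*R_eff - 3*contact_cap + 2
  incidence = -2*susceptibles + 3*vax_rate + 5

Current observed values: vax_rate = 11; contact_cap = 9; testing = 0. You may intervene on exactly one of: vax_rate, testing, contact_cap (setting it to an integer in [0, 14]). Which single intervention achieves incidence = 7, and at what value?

Intervening on vax_rate: with other inputs at their observed values, incidence = 3*vax_rate + 7. Solving for 7 gives vax_rate = 0, within [0, 14].
Intervening on testing: incidence = -36*testing + 40. Reaching 7 requires testing = 11/12, not an integer.
Intervening on contact_cap: incidence = 6*contact_cap - 14. Reaching 7 requires contact_cap = 7/2, not an integer.

set vax_rate = 0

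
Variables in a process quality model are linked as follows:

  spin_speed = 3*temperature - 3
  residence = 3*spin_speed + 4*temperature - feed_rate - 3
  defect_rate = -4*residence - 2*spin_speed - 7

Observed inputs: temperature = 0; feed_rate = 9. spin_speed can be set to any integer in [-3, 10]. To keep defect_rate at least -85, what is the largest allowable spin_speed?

Intervening on spin_speed fixes its value directly, overriding its dependence on temperature.
Substituting into the residence equation gives residence = 3*spin_speed - 12.
This gives defect_rate = -14*spin_speed + 41.
Require -14*spin_speed + 41 ≥ -85, so spin_speed ≤ 9.
The largest integer in [-3, 10] satisfying this is 9.

spin_speed = 9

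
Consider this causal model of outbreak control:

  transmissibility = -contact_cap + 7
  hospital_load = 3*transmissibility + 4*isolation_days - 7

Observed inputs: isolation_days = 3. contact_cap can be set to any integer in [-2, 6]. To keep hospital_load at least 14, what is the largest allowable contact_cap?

contact_cap = 4

Substituting into the hospital_load equation gives hospital_load = -3*contact_cap + 26.
Require -3*contact_cap + 26 ≥ 14, so contact_cap ≤ 4.
The largest integer in [-2, 6] satisfying this is 4.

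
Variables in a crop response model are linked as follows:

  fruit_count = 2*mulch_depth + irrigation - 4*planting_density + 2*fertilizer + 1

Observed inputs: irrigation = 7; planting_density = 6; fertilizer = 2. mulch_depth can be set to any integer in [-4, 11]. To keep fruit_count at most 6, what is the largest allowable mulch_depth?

mulch_depth = 9

Substituting into the fruit_count equation gives fruit_count = 2*mulch_depth - 12.
Require 2*mulch_depth - 12 ≤ 6, so mulch_depth ≤ 9.
The largest integer in [-4, 11] satisfying this is 9.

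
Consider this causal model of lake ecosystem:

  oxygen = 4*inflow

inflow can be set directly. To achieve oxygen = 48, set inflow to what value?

Solve 4*inflow = 48: inflow = 48 / 4 = 12.

inflow = 12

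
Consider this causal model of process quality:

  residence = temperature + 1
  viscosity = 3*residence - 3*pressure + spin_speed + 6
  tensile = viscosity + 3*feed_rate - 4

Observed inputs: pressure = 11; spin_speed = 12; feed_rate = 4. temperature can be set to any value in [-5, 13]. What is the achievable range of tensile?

Substituting into the viscosity equation gives viscosity = 3*temperature - 12.
So tensile = 3*temperature - 4.
Linear in temperature, so extremes are at the endpoints: temperature = -5 gives tensile = -19; temperature = 13 gives tensile = 35.

-19 to 35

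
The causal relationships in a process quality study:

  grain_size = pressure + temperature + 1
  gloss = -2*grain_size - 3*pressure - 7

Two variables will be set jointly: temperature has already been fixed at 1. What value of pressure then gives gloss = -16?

With temperature held at 1:
Substituting into the grain_size equation gives grain_size = pressure + 2.
So gloss = -5*pressure - 11.
Solve -5*pressure - 11 = -16: pressure = (-16 + 11) / -5 = 1.

pressure = 1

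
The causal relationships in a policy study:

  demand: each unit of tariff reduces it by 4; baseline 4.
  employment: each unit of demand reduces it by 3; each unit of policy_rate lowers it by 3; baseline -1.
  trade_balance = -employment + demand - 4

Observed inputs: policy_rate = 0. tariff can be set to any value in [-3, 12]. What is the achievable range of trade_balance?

-179 to 61

Substituting into the employment equation gives employment = 12*tariff - 13.
Substituting into the trade_balance equation gives trade_balance = -16*tariff + 13.
Linear in tariff, so extremes are at the endpoints: tariff = -3 gives trade_balance = 61; tariff = 12 gives trade_balance = -179.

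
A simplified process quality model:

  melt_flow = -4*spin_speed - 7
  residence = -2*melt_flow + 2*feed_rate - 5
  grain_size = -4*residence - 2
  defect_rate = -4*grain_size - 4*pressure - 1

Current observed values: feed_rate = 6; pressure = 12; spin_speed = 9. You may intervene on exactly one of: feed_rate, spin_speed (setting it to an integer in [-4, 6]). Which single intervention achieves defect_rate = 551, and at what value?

Intervening on feed_rate: defect_rate = 32*feed_rate + 1255. Reaching 551 requires feed_rate = -22, outside [-4, 6].
Intervening on spin_speed: with other inputs at their observed values, defect_rate = 128*spin_speed + 295. Solving for 551 gives spin_speed = 2, within [-4, 6].

set spin_speed = 2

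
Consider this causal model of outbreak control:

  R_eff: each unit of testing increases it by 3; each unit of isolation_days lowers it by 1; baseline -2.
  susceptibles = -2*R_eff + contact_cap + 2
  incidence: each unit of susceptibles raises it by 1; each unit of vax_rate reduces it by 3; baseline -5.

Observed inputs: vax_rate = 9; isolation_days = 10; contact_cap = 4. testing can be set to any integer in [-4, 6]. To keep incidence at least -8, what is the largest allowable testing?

Substituting into the R_eff equation gives R_eff = 3*testing - 12.
Substituting into the susceptibles equation gives susceptibles = -6*testing + 30.
This gives incidence = -6*testing - 2.
Require -6*testing - 2 ≥ -8, so testing ≤ 1.
The largest integer in [-4, 6] satisfying this is 1.

testing = 1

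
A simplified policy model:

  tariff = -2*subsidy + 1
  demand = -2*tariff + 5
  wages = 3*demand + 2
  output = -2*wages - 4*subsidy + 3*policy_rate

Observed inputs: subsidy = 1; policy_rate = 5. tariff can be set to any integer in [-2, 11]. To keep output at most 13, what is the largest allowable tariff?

tariff = 3

Intervening on tariff fixes its value directly, overriding its dependence on subsidy.
Substituting into the wages equation gives wages = -6*tariff + 17.
This gives output = 12*tariff - 23.
Require 12*tariff - 23 ≤ 13, so tariff ≤ 3.
The largest integer in [-2, 11] satisfying this is 3.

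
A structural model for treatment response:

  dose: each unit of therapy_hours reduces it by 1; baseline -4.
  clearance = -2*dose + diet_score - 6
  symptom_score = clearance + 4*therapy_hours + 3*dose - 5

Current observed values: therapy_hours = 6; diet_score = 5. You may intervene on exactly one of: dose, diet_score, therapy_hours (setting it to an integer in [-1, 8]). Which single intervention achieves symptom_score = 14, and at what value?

set therapy_hours = 8

Intervening on dose: symptom_score = dose + 18. Reaching 14 requires dose = -4, outside [-1, 8].
Intervening on diet_score: symptom_score = diet_score + 3. Reaching 14 requires diet_score = 11, outside [-1, 8].
Intervening on therapy_hours: with other inputs at their observed values, symptom_score = 3*therapy_hours - 10. Solving for 14 gives therapy_hours = 8, within [-1, 8].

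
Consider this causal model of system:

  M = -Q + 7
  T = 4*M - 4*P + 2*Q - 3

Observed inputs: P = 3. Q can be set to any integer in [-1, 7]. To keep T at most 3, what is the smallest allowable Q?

Substituting into the T equation gives T = -2*Q + 13.
Require -2*Q + 13 ≤ 3, so Q ≥ 5.
The smallest integer in [-1, 7] satisfying this is 5.

Q = 5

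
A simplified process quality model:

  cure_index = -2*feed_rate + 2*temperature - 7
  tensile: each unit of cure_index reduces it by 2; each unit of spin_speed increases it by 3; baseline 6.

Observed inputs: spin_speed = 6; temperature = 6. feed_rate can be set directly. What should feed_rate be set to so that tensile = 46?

feed_rate = 8

Substituting into the cure_index equation gives cure_index = -2*feed_rate + 5.
Substituting into the tensile equation gives tensile = 4*feed_rate + 14.
Solve 4*feed_rate + 14 = 46: feed_rate = (46 - 14) / 4 = 8.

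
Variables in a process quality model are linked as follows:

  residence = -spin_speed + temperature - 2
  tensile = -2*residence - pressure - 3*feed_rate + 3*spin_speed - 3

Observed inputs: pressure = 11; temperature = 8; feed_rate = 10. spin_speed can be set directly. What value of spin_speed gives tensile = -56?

spin_speed = 0

Substituting into the residence equation gives residence = -spin_speed + 6.
This gives tensile = 5*spin_speed - 56.
Solve 5*spin_speed - 56 = -56: spin_speed = (-56 + 56) / 5 = 0.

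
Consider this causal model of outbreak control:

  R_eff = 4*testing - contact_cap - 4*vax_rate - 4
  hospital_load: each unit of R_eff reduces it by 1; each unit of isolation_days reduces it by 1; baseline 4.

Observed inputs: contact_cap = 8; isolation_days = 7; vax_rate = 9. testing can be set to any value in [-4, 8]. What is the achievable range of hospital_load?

13 to 61

Substituting into the R_eff equation gives R_eff = 4*testing - 48.
Substituting into the hospital_load equation gives hospital_load = -4*testing + 45.
Linear in testing, so extremes are at the endpoints: testing = -4 gives hospital_load = 61; testing = 8 gives hospital_load = 13.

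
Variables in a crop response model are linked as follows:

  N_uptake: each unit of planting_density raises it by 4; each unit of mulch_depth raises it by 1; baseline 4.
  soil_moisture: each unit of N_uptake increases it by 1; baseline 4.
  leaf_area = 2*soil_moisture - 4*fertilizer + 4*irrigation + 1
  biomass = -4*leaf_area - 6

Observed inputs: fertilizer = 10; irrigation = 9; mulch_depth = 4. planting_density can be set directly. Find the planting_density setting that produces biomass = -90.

Substituting into the N_uptake equation gives N_uptake = 4*planting_density + 8.
This gives soil_moisture = 4*planting_density + 12.
Substituting into the leaf_area equation gives leaf_area = 8*planting_density + 21.
Substituting into the biomass equation gives biomass = -32*planting_density - 90.
Solve -32*planting_density - 90 = -90: planting_density = (-90 + 90) / -32 = 0.

planting_density = 0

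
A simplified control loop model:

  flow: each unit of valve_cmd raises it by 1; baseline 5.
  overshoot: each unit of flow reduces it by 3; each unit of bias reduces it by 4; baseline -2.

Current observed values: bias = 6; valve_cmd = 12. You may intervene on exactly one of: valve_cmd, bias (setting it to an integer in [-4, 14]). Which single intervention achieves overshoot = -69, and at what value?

set bias = 4

Intervening on valve_cmd: overshoot = -3*valve_cmd - 41. Reaching -69 requires valve_cmd = 28/3, not an integer.
Intervening on bias: with other inputs at their observed values, overshoot = -4*bias - 53. Solving for -69 gives bias = 4, within [-4, 14].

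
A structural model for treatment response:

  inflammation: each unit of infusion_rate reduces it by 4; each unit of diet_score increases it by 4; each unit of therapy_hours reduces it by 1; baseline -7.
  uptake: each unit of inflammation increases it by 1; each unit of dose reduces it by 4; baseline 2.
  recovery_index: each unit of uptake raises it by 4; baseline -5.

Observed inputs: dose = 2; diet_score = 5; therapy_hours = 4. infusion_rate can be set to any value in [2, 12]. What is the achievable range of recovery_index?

-185 to -25

Substituting into the inflammation equation gives inflammation = -4*infusion_rate + 9.
Substituting into the uptake equation gives uptake = -4*infusion_rate + 3.
recovery_index becomes -16*infusion_rate + 7.
Linear in infusion_rate, so extremes are at the endpoints: infusion_rate = 2 gives recovery_index = -25; infusion_rate = 12 gives recovery_index = -185.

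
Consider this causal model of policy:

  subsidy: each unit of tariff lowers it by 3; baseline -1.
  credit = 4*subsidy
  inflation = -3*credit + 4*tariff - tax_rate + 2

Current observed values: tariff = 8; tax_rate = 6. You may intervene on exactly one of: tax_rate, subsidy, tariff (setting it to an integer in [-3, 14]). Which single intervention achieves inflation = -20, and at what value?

Intervening on tax_rate: inflation = -tax_rate + 334. Reaching -20 requires tax_rate = 354, outside [-3, 14].
Intervening on subsidy: with other inputs at their observed values, inflation = -12*subsidy + 28. Solving for -20 gives subsidy = 4, within [-3, 14].
Intervening on tariff: inflation = 40*tariff + 8. Reaching -20 requires tariff = -7/10, not an integer.

set subsidy = 4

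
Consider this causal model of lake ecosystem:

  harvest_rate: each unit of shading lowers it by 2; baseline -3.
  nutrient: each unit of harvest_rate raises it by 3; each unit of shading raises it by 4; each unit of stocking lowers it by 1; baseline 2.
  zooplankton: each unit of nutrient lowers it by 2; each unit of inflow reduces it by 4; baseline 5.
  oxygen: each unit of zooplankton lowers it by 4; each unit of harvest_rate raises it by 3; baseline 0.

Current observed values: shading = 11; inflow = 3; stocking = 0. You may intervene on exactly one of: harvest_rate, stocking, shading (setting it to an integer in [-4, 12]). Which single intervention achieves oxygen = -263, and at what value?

set stocking = -2

Intervening on harvest_rate: oxygen = 27*harvest_rate + 396. Reaching -263 requires harvest_rate = -659/27, not an integer.
Intervening on stocking: with other inputs at their observed values, oxygen = -8*stocking - 279. Solving for -263 gives stocking = -2, within [-4, 12].
Intervening on shading: oxygen = -22*shading - 37. Reaching -263 requires shading = 113/11, not an integer.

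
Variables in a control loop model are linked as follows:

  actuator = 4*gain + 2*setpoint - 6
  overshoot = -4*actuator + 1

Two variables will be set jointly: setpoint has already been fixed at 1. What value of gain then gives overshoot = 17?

With setpoint held at 1:
Substituting into the actuator equation gives actuator = 4*gain - 4.
Substituting into the overshoot equation gives overshoot = -16*gain + 17.
Solve -16*gain + 17 = 17: gain = (17 - 17) / -16 = 0.

gain = 0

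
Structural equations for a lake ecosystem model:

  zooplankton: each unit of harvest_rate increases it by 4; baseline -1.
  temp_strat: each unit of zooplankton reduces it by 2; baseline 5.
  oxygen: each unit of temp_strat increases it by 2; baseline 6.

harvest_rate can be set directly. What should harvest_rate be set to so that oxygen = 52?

Substituting into the temp_strat equation gives temp_strat = -8*harvest_rate + 7.
Substituting into the oxygen equation gives oxygen = -16*harvest_rate + 20.
Solve -16*harvest_rate + 20 = 52: harvest_rate = (52 - 20) / -16 = -2.

harvest_rate = -2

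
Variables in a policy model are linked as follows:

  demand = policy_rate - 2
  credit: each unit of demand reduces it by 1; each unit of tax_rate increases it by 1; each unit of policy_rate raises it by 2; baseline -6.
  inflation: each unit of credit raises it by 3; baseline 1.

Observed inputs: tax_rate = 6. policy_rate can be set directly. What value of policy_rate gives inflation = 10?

policy_rate = 1

Substituting into the credit equation gives credit = policy_rate + 2.
So inflation = 3*policy_rate + 7.
Solve 3*policy_rate + 7 = 10: policy_rate = (10 - 7) / 3 = 1.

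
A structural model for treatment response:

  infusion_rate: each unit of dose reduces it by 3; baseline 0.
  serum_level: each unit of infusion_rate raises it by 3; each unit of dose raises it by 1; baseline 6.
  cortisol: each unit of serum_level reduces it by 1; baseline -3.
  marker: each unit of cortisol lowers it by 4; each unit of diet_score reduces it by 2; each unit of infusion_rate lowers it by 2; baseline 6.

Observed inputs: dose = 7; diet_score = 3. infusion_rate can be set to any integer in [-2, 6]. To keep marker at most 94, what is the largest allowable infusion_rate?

infusion_rate = 3

Intervening on infusion_rate fixes its value directly, overriding its dependence on dose.
Substituting into the serum_level equation gives serum_level = 3*infusion_rate + 13.
So cortisol = -3*infusion_rate - 16.
Substituting into the marker equation gives marker = 10*infusion_rate + 64.
Require 10*infusion_rate + 64 ≤ 94, so infusion_rate ≤ 3.
The largest integer in [-2, 6] satisfying this is 3.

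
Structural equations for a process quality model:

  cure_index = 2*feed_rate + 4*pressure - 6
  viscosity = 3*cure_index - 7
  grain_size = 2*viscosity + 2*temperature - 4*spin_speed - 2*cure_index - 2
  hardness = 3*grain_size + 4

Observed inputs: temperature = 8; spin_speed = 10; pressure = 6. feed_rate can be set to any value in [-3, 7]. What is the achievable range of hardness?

Substituting into the cure_index equation gives cure_index = 2*feed_rate + 18.
This gives viscosity = 6*feed_rate + 47.
Substituting into the grain_size equation gives grain_size = 8*feed_rate + 32.
Substituting into the hardness equation gives hardness = 24*feed_rate + 100.
Linear in feed_rate, so extremes are at the endpoints: feed_rate = -3 gives hardness = 28; feed_rate = 7 gives hardness = 268.

28 to 268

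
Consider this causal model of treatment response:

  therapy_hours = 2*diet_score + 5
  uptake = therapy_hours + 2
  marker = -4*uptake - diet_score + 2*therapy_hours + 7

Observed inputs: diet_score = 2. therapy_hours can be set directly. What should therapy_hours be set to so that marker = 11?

therapy_hours = -7

Intervening on therapy_hours fixes its value directly, overriding its dependence on diet_score.
Substituting into the marker equation gives marker = -2*therapy_hours - 3.
Solve -2*therapy_hours - 3 = 11: therapy_hours = (11 + 3) / -2 = -7.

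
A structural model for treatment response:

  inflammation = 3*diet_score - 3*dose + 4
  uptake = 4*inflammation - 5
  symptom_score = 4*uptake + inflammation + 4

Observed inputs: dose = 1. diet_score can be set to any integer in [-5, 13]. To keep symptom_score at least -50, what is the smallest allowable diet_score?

Substituting into the inflammation equation gives inflammation = 3*diet_score + 1.
So uptake = 12*diet_score - 1.
This gives symptom_score = 51*diet_score + 1.
Require 51*diet_score + 1 ≥ -50, so diet_score ≥ -1.
The smallest integer in [-5, 13] satisfying this is -1.

diet_score = -1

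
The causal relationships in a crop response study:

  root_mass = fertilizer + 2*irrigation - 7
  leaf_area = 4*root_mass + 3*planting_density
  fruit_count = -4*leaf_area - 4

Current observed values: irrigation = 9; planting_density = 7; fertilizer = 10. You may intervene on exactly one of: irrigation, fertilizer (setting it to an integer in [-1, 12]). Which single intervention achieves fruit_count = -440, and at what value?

set fertilizer = 11

Intervening on irrigation: fruit_count = -32*irrigation - 136. Reaching -440 requires irrigation = 19/2, not an integer.
Intervening on fertilizer: with other inputs at their observed values, fruit_count = -16*fertilizer - 264. Solving for -440 gives fertilizer = 11, within [-1, 12].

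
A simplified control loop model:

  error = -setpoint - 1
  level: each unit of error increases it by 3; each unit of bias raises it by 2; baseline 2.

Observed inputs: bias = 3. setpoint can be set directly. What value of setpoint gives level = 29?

setpoint = -8

Substituting into the level equation gives level = -3*setpoint + 5.
Solve -3*setpoint + 5 = 29: setpoint = (29 - 5) / -3 = -8.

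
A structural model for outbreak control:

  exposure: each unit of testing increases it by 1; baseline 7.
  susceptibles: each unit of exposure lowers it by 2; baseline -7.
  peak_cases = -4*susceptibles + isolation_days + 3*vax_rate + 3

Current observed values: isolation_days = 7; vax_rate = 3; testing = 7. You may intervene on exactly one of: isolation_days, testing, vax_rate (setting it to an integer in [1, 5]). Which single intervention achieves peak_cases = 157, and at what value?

set isolation_days = 5

Intervening on isolation_days: with other inputs at their observed values, peak_cases = isolation_days + 152. Solving for 157 gives isolation_days = 5, within [1, 5].
Intervening on testing: peak_cases = 8*testing + 103. Reaching 157 requires testing = 27/4, not an integer.
Intervening on vax_rate: peak_cases = 3*vax_rate + 150. Reaching 157 requires vax_rate = 7/3, not an integer.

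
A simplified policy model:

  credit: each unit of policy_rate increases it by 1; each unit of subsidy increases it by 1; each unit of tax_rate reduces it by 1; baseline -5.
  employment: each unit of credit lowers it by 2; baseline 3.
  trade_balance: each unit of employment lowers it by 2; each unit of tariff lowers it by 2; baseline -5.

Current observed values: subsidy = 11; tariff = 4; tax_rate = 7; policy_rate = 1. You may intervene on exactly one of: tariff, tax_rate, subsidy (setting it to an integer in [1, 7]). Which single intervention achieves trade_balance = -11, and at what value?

set tax_rate = 5

Intervening on tariff: trade_balance = -2*tariff - 11. Reaching -11 requires tariff = 0, outside [1, 7].
Intervening on tax_rate: with other inputs at their observed values, trade_balance = -4*tax_rate + 9. Solving for -11 gives tax_rate = 5, within [1, 7].
Intervening on subsidy: trade_balance = 4*subsidy - 63. Reaching -11 requires subsidy = 13, outside [1, 7].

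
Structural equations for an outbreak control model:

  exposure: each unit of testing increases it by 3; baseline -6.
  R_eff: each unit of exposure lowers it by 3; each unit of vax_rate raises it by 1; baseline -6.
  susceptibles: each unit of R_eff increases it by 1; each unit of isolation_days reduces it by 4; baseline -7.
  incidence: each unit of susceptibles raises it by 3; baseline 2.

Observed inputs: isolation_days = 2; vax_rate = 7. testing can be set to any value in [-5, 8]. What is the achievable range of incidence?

Substituting into the R_eff equation gives R_eff = -9*testing + 19.
Substituting into the susceptibles equation gives susceptibles = -9*testing + 4.
Substituting into the incidence equation gives incidence = -27*testing + 14.
Linear in testing, so extremes are at the endpoints: testing = -5 gives incidence = 149; testing = 8 gives incidence = -202.

-202 to 149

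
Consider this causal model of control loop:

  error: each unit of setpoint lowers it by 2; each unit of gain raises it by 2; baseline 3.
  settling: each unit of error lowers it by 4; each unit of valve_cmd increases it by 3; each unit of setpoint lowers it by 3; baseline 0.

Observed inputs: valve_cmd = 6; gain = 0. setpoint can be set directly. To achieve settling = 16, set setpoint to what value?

setpoint = 2

Substituting into the error equation gives error = -2*setpoint + 3.
This gives settling = 5*setpoint + 6.
Solve 5*setpoint + 6 = 16: setpoint = (16 - 6) / 5 = 2.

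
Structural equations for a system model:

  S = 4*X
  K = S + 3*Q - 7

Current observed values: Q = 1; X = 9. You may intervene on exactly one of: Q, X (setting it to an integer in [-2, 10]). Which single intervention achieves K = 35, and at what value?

set Q = 2

Intervening on Q: with other inputs at their observed values, K = 3*Q + 29. Solving for 35 gives Q = 2, within [-2, 10].
Intervening on X: K = 4*X - 4. Reaching 35 requires X = 39/4, not an integer.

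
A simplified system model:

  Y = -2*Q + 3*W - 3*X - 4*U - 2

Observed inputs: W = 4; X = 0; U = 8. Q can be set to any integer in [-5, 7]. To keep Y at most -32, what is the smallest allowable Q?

Substituting into the Y equation gives Y = -2*Q - 22.
Require -2*Q - 22 ≤ -32, so Q ≥ 5.
The smallest integer in [-5, 7] satisfying this is 5.

Q = 5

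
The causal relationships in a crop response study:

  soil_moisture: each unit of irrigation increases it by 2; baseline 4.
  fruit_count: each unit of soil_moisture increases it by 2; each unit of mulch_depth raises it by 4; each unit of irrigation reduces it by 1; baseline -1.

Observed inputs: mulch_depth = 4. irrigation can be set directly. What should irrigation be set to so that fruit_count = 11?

irrigation = -4

Substituting into the fruit_count equation gives fruit_count = 3*irrigation + 23.
Solve 3*irrigation + 23 = 11: irrigation = (11 - 23) / 3 = -4.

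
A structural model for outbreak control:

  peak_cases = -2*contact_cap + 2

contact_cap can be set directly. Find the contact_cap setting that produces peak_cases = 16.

Solve -2*contact_cap + 2 = 16: contact_cap = (16 - 2) / -2 = -7.

contact_cap = -7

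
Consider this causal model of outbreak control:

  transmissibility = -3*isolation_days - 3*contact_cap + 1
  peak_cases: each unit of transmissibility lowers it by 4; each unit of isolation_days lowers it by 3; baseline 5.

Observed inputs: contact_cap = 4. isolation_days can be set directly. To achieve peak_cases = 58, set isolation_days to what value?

isolation_days = 1

Substituting into the transmissibility equation gives transmissibility = -3*isolation_days - 11.
This gives peak_cases = 9*isolation_days + 49.
Solve 9*isolation_days + 49 = 58: isolation_days = (58 - 49) / 9 = 1.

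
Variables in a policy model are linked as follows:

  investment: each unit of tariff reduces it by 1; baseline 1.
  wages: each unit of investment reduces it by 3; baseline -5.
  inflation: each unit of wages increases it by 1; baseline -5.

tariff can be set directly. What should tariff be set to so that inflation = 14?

tariff = 9

Substituting into the wages equation gives wages = 3*tariff - 8.
Substituting into the inflation equation gives inflation = 3*tariff - 13.
Solve 3*tariff - 13 = 14: tariff = (14 + 13) / 3 = 9.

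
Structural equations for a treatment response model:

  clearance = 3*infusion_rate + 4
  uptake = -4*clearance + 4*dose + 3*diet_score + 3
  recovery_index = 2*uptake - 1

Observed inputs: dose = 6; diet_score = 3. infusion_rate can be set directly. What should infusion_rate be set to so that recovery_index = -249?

infusion_rate = 12

Substituting into the uptake equation gives uptake = -12*infusion_rate + 20.
Substituting into the recovery_index equation gives recovery_index = -24*infusion_rate + 39.
Solve -24*infusion_rate + 39 = -249: infusion_rate = (-249 - 39) / -24 = 12.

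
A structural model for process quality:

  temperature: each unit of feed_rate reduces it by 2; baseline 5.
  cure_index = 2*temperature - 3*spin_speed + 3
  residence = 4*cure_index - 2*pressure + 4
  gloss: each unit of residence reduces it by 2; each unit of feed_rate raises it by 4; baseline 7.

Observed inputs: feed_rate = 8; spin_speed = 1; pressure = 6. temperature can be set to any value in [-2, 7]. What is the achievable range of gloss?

-57 to 87

Intervening on temperature fixes its value directly, overriding its dependence on feed_rate.
Substituting into the cure_index equation gives cure_index = 2*temperature.
This gives residence = 8*temperature - 8.
Substituting into the gloss equation gives gloss = -16*temperature + 55.
Linear in temperature, so extremes are at the endpoints: temperature = -2 gives gloss = 87; temperature = 7 gives gloss = -57.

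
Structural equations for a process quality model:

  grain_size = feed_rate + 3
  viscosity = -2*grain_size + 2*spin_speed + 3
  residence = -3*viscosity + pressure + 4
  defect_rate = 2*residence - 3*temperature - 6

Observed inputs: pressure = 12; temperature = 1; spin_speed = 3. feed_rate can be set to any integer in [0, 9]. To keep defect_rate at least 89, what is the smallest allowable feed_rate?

feed_rate = 7

Substituting into the viscosity equation gives viscosity = -2*feed_rate + 3.
Substituting into the residence equation gives residence = 6*feed_rate + 7.
This gives defect_rate = 12*feed_rate + 5.
Require 12*feed_rate + 5 ≥ 89, so feed_rate ≥ 7.
The smallest integer in [0, 9] satisfying this is 7.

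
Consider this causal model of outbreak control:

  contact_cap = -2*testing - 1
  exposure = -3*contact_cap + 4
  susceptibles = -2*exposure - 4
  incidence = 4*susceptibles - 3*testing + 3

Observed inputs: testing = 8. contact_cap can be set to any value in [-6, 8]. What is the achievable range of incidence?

-213 to 123

Intervening on contact_cap fixes its value directly, overriding its dependence on testing.
Substituting into the susceptibles equation gives susceptibles = 6*contact_cap - 12.
This gives incidence = 24*contact_cap - 69.
Linear in contact_cap, so extremes are at the endpoints: contact_cap = -6 gives incidence = -213; contact_cap = 8 gives incidence = 123.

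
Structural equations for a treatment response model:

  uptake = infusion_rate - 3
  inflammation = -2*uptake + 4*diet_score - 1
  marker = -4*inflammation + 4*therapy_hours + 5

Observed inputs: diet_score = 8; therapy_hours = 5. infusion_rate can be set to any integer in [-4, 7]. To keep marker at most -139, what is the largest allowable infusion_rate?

Substituting into the inflammation equation gives inflammation = -2*infusion_rate + 37.
Substituting into the marker equation gives marker = 8*infusion_rate - 123.
Require 8*infusion_rate - 123 ≤ -139, so infusion_rate ≤ -2.
The largest integer in [-4, 7] satisfying this is -2.

infusion_rate = -2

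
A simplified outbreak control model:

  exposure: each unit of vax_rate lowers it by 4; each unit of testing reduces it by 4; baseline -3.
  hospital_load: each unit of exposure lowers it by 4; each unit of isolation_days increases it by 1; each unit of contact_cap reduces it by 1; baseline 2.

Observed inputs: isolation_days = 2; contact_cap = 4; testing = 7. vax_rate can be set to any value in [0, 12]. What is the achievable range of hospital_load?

124 to 316

Substituting into the exposure equation gives exposure = -4*vax_rate - 31.
Substituting into the hospital_load equation gives hospital_load = 16*vax_rate + 124.
Linear in vax_rate, so extremes are at the endpoints: vax_rate = 0 gives hospital_load = 124; vax_rate = 12 gives hospital_load = 316.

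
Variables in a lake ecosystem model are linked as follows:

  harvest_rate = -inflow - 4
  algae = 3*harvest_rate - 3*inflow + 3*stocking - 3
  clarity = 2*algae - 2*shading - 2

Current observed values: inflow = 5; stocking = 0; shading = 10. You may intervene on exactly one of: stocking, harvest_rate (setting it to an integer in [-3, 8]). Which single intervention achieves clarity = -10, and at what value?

set harvest_rate = 8

Intervening on stocking: clarity = 6*stocking - 112. Reaching -10 requires stocking = 17, outside [-3, 8].
Intervening on harvest_rate: with other inputs at their observed values, clarity = 6*harvest_rate - 58. Solving for -10 gives harvest_rate = 8, within [-3, 8].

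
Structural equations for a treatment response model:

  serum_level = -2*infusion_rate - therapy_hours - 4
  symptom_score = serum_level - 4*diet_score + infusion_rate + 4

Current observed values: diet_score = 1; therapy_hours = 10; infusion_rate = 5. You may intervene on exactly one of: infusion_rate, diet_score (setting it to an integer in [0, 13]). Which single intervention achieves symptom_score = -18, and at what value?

set infusion_rate = 4

Intervening on infusion_rate: with other inputs at their observed values, symptom_score = -infusion_rate - 14. Solving for -18 gives infusion_rate = 4, within [0, 13].
Intervening on diet_score: symptom_score = -4*diet_score - 15. Reaching -18 requires diet_score = 3/4, not an integer.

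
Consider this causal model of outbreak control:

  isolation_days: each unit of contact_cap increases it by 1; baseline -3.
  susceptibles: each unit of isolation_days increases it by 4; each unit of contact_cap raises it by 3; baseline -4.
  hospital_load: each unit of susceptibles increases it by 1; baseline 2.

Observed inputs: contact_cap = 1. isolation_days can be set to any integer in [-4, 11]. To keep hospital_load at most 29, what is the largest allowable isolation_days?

Intervening on isolation_days fixes its value directly, overriding its dependence on contact_cap.
Substituting into the susceptibles equation gives susceptibles = 4*isolation_days - 1.
This gives hospital_load = 4*isolation_days + 1.
Require 4*isolation_days + 1 ≤ 29, so isolation_days ≤ 7.
The largest integer in [-4, 11] satisfying this is 7.

isolation_days = 7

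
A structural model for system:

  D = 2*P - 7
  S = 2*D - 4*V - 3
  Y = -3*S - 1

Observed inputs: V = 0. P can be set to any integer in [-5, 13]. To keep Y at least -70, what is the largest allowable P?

Substituting into the S equation gives S = 4*P - 17.
Y becomes -12*P + 50.
Require -12*P + 50 ≥ -70, so P ≤ 10.
The largest integer in [-5, 13] satisfying this is 10.

P = 10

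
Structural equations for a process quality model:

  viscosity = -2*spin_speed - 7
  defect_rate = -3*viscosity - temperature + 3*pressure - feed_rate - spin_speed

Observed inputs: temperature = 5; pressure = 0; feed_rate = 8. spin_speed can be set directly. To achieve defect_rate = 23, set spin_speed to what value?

Substituting into the defect_rate equation gives defect_rate = 5*spin_speed + 8.
Solve 5*spin_speed + 8 = 23: spin_speed = (23 - 8) / 5 = 3.

spin_speed = 3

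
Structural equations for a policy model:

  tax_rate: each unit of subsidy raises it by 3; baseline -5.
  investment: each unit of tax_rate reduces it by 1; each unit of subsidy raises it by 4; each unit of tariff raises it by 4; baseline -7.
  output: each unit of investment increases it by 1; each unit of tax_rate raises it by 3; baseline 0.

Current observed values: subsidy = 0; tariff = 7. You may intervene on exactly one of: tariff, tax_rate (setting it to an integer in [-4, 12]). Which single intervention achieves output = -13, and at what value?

Intervening on tariff: with other inputs at their observed values, output = 4*tariff - 17. Solving for -13 gives tariff = 1, within [-4, 12].
Intervening on tax_rate: output = 2*tax_rate + 21. Reaching -13 requires tax_rate = -17, outside [-4, 12].

set tariff = 1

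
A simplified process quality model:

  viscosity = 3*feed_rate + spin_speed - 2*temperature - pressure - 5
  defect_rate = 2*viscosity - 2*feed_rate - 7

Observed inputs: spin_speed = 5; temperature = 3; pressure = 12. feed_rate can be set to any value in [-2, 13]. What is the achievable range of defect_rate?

Substituting into the viscosity equation gives viscosity = 3*feed_rate - 18.
So defect_rate = 4*feed_rate - 43.
Linear in feed_rate, so extremes are at the endpoints: feed_rate = -2 gives defect_rate = -51; feed_rate = 13 gives defect_rate = 9.

-51 to 9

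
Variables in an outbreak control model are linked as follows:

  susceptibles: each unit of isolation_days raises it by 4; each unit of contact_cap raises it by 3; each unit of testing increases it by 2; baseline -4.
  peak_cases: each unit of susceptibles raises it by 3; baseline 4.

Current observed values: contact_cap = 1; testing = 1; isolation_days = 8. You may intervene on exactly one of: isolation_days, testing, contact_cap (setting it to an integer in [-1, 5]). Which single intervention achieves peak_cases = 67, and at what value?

Intervening on isolation_days: with other inputs at their observed values, peak_cases = 12*isolation_days + 7. Solving for 67 gives isolation_days = 5, within [-1, 5].
Intervening on testing: peak_cases = 6*testing + 97. Reaching 67 requires testing = -5, outside [-1, 5].
Intervening on contact_cap: peak_cases = 9*contact_cap + 94. Reaching 67 requires contact_cap = -3, outside [-1, 5].

set isolation_days = 5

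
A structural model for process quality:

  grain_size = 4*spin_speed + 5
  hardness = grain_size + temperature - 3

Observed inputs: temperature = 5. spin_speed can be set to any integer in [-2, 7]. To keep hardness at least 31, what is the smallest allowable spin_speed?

spin_speed = 6

Substituting into the hardness equation gives hardness = 4*spin_speed + 7.
Require 4*spin_speed + 7 ≥ 31, so spin_speed ≥ 6.
The smallest integer in [-2, 7] satisfying this is 6.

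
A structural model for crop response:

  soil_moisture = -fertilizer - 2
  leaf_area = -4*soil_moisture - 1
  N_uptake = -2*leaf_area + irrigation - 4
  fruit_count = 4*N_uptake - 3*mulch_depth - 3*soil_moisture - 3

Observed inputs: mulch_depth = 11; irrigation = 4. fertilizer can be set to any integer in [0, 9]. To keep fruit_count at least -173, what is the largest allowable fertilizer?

fertilizer = 3

Substituting into the leaf_area equation gives leaf_area = 4*fertilizer + 7.
Substituting into the N_uptake equation gives N_uptake = -8*fertilizer - 14.
Substituting into the fruit_count equation gives fruit_count = -29*fertilizer - 86.
Require -29*fertilizer - 86 ≥ -173, so fertilizer ≤ 3.
The largest integer in [0, 9] satisfying this is 3.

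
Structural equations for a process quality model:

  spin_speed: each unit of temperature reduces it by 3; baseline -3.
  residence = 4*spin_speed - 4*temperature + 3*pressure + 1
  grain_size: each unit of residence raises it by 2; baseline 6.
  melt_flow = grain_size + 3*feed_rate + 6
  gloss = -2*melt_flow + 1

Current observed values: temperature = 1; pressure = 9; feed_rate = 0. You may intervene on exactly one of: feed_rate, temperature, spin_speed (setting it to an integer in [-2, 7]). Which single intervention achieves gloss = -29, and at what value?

set feed_rate = 1

Intervening on feed_rate: with other inputs at their observed values, gloss = -6*feed_rate - 23. Solving for -29 gives feed_rate = 1, within [-2, 7].
Intervening on temperature: gloss = 64*temperature - 87. Reaching -29 requires temperature = 29/32, not an integer.
Intervening on spin_speed: gloss = -16*spin_speed - 119. Reaching -29 requires spin_speed = -45/8, not an integer.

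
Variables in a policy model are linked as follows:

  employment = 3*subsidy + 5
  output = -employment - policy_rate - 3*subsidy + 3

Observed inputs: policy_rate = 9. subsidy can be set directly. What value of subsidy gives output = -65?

Substituting into the output equation gives output = -6*subsidy - 11.
Solve -6*subsidy - 11 = -65: subsidy = (-65 + 11) / -6 = 9.

subsidy = 9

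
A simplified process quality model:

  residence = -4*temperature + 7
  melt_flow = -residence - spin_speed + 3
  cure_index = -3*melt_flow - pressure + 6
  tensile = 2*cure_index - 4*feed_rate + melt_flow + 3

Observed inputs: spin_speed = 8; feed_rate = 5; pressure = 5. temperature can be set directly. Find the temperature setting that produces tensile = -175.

temperature = 11

Substituting into the melt_flow equation gives melt_flow = 4*temperature - 12.
This gives cure_index = -12*temperature + 37.
So tensile = -20*temperature + 45.
Solve -20*temperature + 45 = -175: temperature = (-175 - 45) / -20 = 11.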